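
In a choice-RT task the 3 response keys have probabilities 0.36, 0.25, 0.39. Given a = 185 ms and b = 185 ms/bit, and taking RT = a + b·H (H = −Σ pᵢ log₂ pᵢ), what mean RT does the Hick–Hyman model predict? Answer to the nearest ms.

474 ms

Entropy contributions −pᵢ log₂ pᵢ: 0.5306, 0.5000, 0.5298; sum H = 1.5604 bits.
RT = a + bH = 185 + 185·1.5604 = 473.68 ms.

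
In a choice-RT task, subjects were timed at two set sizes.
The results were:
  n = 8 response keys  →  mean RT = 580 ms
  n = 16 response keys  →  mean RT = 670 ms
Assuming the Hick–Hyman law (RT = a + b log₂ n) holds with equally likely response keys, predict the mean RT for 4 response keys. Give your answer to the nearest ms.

With log₂ n on the abscissa the relation is linear; from the two conditions:
  b = (670 − 580) / (log₂ 16 − log₂ 8) = 90 / (4 − 3) = 90 ms/bit
  a = 580 − 90 × 3 = 310 ms
Then RT(4) = 310 + 90 × log₂ 4 = 310 + 90 × 2 ≈ 490.000 ms.

490 ms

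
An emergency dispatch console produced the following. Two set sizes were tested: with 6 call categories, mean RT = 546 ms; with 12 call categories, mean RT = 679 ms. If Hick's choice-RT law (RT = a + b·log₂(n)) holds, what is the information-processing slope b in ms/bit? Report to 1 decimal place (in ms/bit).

133.0 ms/bit

Slope: b = (679 − 546) / (log₂ 12 − log₂ 6) = 133/1.0000 = 133.000 ms/bit.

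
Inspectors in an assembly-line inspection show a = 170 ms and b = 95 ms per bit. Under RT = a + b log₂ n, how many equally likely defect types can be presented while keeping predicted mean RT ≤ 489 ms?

10

Information budget: (489 − 170)/95 = 3.3579 bits, so n ≤ 2^3.3579 = 10.252 → at most 10.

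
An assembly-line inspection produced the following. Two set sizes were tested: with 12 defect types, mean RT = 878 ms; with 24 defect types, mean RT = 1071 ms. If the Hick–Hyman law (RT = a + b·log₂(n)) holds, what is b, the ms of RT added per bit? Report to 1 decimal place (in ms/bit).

193.0 ms/bit

The slope on a log₂ axis is (1071 − 878) / (4.5850 − 3.5850) = 193.000 ms/bit.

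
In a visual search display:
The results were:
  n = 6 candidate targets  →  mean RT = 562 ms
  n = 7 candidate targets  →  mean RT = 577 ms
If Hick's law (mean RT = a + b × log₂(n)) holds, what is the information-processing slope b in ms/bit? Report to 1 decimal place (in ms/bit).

67.4 ms/bit

The slope on a log₂ axis is (577 − 562) / (2.8074 − 2.5850) = 67.448 ms/bit.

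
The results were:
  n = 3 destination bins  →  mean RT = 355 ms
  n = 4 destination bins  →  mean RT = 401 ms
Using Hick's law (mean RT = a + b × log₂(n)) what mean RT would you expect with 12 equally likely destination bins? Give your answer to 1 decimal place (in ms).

With log₂ n on the abscissa the relation is linear; from the two conditions:
  b = (401 − 355) / (log₂ 4 − log₂ 3) = 46 / (2 − 1.5850) = 110.833 ms/bit
  a = 355 − 110.833 × 1.5850 = 179.333 ms
Then RT(12) = 179.333 + 110.833 × log₂ 12 = 179.333 + 110.833 × 3.5850 ≈ 576.667 ms.

576.7 ms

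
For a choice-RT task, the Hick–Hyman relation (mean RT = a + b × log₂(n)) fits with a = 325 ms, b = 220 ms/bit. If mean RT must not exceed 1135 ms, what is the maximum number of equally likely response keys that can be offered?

220·log₂ n ≤ 1135 − 325 = 810, giving log₂ n ≤ 3.6818 and n ≤ 12.833. The largest whole number is 12.

12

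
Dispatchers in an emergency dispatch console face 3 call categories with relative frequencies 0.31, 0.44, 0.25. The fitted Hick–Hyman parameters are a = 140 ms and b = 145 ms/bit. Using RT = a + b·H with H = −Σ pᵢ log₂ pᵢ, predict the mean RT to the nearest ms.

364 ms

Entropy contributions −pᵢ log₂ pᵢ: 0.5238, 0.5211, 0.5000; sum H = 1.5449 bits.
RT = a + bH = 140 + 145·1.5449 = 364.02 ms.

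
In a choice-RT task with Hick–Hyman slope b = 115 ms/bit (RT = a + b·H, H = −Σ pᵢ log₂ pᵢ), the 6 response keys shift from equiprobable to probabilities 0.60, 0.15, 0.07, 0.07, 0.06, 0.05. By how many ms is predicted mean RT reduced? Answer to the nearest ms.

Equiprobable entropy H₀ = log₂ 6 = 2.5850 bits.
Skewed entropy H = −Σ pᵢ log₂ pᵢ = 1.8495 bits.
ΔRT = b·(H₀ − H) = 115 × 0.7355 = 84.58 ms.

85 ms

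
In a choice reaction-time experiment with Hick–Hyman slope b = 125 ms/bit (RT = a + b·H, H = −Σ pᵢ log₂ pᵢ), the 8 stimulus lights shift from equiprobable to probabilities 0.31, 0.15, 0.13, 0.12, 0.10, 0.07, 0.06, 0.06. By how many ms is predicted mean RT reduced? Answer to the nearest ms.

29 ms

The RT saving is b·ΔH. Equiprobable H₀ = log₂(8) = 3.0000 bits; with the given probabilities H = 2.7719 bits.
b·(H₀ − H) = 125 × (3.0000 − 2.7719) = 28.52 ms.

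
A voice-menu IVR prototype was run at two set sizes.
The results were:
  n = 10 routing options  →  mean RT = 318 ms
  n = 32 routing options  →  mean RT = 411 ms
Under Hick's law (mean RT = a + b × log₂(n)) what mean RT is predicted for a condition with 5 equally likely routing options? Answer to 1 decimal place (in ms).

Solve the two-equation system in a and b:
  b = (411 − 318) / (log₂ 32 − log₂ 10) = 93 / (5 − 3.3219) = 55.421 ms/bit
  a = 318 − 55.421 × 3.3219 = 133.896 ms
Then RT(5) = 133.896 + 55.421 × log₂ 5 = 133.896 + 55.421 × 2.3219 ≈ 262.579 ms.

262.6 ms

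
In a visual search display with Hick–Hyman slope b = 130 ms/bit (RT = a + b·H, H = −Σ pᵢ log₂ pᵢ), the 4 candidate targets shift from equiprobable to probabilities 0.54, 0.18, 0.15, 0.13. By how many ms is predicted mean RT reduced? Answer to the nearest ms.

The RT saving is b·ΔH. Equiprobable H₀ = log₂(4) = 2.0000 bits; with the given probabilities H = 1.7185 bits.
b·(H₀ − H) = 130 × (2.0000 − 1.7185) = 36.59 ms.

37 ms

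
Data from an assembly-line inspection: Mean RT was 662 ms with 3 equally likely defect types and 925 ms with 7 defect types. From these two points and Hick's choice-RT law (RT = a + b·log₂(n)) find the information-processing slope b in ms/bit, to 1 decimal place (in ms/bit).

215.2 ms/bit

b = (RT₂ − RT₁)/(log₂ n₂ − log₂ n₁) = (925 − 662)/(2.8074 − 1.5850) = 215.152 ms/bit.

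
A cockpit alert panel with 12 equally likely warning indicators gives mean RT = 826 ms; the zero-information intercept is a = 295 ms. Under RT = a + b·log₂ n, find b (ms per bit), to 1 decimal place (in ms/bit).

148.1 ms/bit

b = (826 − 295) / log₂(12) = 531 / 3.5850 = 148.119 ms/bit.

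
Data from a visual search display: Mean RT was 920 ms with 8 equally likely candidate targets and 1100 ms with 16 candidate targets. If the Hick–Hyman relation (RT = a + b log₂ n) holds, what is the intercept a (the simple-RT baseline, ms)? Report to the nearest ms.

Slope: b = (1100 − 920) / (log₂ 16 − log₂ 8) = 180/1.0000 = 180 ms/bit.
a = RT₁ − b·log₂ n₁ = 920 − 180 × 3 = 380.000 ms.

380 ms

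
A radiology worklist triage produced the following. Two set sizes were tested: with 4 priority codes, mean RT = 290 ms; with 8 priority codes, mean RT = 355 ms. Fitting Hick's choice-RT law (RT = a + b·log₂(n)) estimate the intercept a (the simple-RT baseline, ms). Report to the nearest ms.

b = (RT₂ − RT₁)/(log₂ n₂ − log₂ n₁) = (355 − 290)/(3 − 2) = 65 ms/bit.
a = RT₁ − b·log₂ n₁ = 290 − 65 × 2 = 160.000 ms.

160 ms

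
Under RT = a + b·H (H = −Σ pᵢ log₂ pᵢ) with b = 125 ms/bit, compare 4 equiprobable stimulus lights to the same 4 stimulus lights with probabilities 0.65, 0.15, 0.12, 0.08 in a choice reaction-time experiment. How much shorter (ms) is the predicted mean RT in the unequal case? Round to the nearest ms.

66 ms

The RT saving is b·ΔH. Equiprobable H₀ = log₂(4) = 2.0000 bits; with the given probabilities H = 1.4731 bits.
b·(H₀ − H) = 125 × (2.0000 − 1.4731) = 65.86 ms.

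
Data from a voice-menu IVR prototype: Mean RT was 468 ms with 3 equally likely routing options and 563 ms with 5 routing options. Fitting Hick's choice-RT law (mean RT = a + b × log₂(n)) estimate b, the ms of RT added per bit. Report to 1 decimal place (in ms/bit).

b = (RT₂ − RT₁)/(log₂ n₂ − log₂ n₁) = (563 − 468)/(2.3219 − 1.5850) = 128.907 ms/bit.

128.9 ms/bit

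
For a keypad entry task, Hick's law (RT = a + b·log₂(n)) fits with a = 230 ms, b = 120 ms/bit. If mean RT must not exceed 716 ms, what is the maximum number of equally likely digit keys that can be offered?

Information budget: (716 − 230)/120 = 4.0500 bits, so n ≤ 2^4.0500 = 16.564 → at most 16.

16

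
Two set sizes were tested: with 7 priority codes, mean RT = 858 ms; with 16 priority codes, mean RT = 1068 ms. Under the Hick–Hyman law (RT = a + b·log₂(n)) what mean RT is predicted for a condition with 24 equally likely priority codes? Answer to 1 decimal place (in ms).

1171.0 ms

RT is linear in log₂ n, so two points fix the line:
  b = (1068 − 858) / (log₂ 16 − log₂ 7) = 210 / (4 − 2.8074) = 176.079 ms/bit
  a = 858 − 176.079 × 2.8074 = 363.683 ms
Then RT(24) = 363.683 + 176.079 × log₂ 24 = 363.683 + 176.079 × 4.5850 ≈ 1171.000 ms.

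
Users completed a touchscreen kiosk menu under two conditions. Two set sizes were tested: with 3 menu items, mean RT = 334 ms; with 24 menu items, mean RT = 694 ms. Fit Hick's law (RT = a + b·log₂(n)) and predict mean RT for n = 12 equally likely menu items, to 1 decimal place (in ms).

Solve the two-equation system in a and b:
  b = (694 − 334) / (log₂ 24 − log₂ 3) = 360 / (4.5850 − 1.5850) = 120.000 ms/bit
  a = 334 − 120.000 × 1.5850 = 143.804 ms
Then RT(12) = 143.804 + 120.000 × log₂ 12 = 143.804 + 120.000 × 3.5850 ≈ 574.000 ms.

574.0 ms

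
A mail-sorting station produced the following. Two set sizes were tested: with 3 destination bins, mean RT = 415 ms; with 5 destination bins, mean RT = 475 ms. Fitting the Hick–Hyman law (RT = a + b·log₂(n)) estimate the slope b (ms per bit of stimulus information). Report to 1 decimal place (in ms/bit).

81.4 ms/bit

b = (RT₂ − RT₁)/(log₂ n₂ − log₂ n₁) = (475 − 415)/(2.3219 − 1.5850) = 81.415 ms/bit.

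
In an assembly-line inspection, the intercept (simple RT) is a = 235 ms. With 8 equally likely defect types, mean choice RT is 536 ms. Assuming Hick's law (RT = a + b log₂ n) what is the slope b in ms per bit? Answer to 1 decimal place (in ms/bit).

100.3 ms/bit

8 alternatives carry log₂ 8 = 3 bits; the choice cost is 536 − 235 = 301 ms, so b = 301/3 = 100.333 ms/bit.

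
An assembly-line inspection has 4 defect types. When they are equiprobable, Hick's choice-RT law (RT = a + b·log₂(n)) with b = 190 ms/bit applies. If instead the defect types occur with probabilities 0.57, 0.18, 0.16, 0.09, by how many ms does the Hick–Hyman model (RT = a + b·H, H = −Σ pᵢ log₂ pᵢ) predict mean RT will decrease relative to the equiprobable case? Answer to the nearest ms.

The RT saving is b·ΔH. Equiprobable H₀ = log₂(4) = 2.0000 bits; with the given probabilities H = 1.6432 bits.
b·(H₀ − H) = 190 × (2.0000 − 1.6432) = 67.79 ms.

68 ms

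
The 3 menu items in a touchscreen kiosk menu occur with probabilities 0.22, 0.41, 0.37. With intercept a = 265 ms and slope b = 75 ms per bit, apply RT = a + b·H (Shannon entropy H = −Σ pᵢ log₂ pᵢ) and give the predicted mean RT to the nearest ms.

380 ms

Entropy contributions −pᵢ log₂ pᵢ: 0.4806, 0.5274, 0.5307; sum H = 1.5387 bits.
RT = a + bH = 265 + 75·1.5387 = 380.40 ms.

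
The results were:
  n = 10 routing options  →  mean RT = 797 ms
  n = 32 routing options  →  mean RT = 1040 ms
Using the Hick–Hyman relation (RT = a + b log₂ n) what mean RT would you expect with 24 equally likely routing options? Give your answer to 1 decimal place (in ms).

Solve the two-equation system in a and b:
  b = (1040 − 797) / (log₂ 32 − log₂ 10) = 243 / (5 − 3.3219) = 144.809 ms/bit
  a = 797 − 144.809 × 3.3219 = 315.955 ms
Then RT(24) = 315.955 + 144.809 × log₂ 24 = 315.955 + 144.809 × 4.5850 ≈ 979.899 ms.

979.9 ms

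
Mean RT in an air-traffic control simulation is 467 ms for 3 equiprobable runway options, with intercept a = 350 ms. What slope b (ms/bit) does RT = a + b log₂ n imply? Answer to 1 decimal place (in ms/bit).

b = (467 − 350) / log₂(3) = 117 / 1.5850 = 73.819 ms/bit.

73.8 ms/bit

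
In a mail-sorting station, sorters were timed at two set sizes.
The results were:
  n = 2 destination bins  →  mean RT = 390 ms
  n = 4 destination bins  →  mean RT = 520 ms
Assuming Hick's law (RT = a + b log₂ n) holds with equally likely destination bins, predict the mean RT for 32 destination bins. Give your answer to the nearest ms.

With log₂ n on the abscissa the relation is linear; from the two conditions:
  b = (520 − 390) / (log₂ 4 − log₂ 2) = 130 / (2 − 1) = 130 ms/bit
  a = 390 − 130 × 1 = 260 ms
Then RT(32) = 260 + 130 × log₂ 32 = 260 + 130 × 5 ≈ 910.000 ms.

910 ms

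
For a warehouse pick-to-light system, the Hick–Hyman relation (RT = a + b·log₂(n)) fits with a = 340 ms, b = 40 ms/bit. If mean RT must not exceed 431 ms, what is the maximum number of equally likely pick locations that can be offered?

4

Set 340 + 40·log₂ n ≤ 431 → log₂ n ≤ (431 − 340)/40 = 2.2750.
So n ≤ 2^2.2750 = 4.840; the largest integer n is 4.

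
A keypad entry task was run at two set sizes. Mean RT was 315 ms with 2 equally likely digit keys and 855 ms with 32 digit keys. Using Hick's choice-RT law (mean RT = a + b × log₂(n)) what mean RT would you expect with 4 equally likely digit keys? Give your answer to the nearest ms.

450 ms

With log₂ n on the abscissa the relation is linear; from the two conditions:
  b = (855 − 315) / (log₂ 32 − log₂ 2) = 540 / (5 − 1) = 135 ms/bit
  a = 315 − 135 × 1 = 180 ms
Then RT(4) = 180 + 135 × log₂ 4 = 180 + 135 × 2 ≈ 450.000 ms.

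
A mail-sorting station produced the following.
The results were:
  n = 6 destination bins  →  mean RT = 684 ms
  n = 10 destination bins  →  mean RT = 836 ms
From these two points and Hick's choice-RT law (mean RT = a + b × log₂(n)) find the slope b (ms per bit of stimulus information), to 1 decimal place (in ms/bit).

The slope on a log₂ axis is (836 − 684) / (3.3219 − 2.5850) = 206.251 ms/bit.

206.3 ms/bit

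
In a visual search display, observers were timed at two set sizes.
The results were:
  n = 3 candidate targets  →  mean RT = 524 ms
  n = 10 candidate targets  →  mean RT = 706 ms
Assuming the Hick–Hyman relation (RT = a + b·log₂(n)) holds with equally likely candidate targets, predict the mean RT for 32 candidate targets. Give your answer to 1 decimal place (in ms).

Solve the two-equation system in a and b:
  b = (706 − 524) / (log₂ 10 − log₂ 3) = 182 / (3.3219 − 1.5850) = 104.780 ms/bit
  a = 524 − 104.780 × 1.5850 = 357.927 ms
Then RT(32) = 357.927 + 104.780 × log₂ 32 = 357.927 + 104.780 × 5 ≈ 881.829 ms.

881.8 ms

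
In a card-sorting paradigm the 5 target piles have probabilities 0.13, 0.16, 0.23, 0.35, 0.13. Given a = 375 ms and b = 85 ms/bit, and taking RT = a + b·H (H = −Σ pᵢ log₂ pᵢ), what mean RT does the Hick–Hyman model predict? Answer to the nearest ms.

Entropy contributions −pᵢ log₂ pᵢ: 0.3826, 0.4230, 0.4877, 0.5301, 0.3826; sum H = 2.2061 bits.
RT = a + bH = 375 + 85·2.2061 = 562.52 ms.

563 ms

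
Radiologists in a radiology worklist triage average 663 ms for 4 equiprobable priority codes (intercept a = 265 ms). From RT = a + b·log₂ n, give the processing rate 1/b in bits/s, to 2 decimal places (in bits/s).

5.03 bits/s

Choice component = 663 − 265 = 398 ms over log₂(4) = 2 bits.
b = 398 / 2 = 199.000 ms/bit, so 1/b = 5.025 bits/s.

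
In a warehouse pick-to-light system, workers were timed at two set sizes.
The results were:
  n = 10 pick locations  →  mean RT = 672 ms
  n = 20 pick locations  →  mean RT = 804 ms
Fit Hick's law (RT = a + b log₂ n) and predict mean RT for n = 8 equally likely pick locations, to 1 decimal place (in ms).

629.5 ms

Fit slope and intercept:
  b = (804 − 672) / (log₂ 20 − log₂ 10) = 132 / (4.3219 − 3.3219) = 132.000 ms/bit
  a = 672 − 132.000 × 3.3219 = 233.505 ms
Then RT(8) = 233.505 + 132.000 × log₂ 8 = 233.505 + 132.000 × 3 ≈ 629.505 ms.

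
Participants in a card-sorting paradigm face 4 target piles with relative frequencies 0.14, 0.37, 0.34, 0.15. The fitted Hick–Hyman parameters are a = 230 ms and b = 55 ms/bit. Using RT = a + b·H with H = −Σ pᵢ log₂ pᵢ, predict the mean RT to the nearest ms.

Entropy contributions −pᵢ log₂ pᵢ: 0.3971, 0.5307, 0.5292, 0.4105; sum H = 1.8676 bits.
RT = a + bH = 230 + 55·1.8676 = 332.72 ms.

333 ms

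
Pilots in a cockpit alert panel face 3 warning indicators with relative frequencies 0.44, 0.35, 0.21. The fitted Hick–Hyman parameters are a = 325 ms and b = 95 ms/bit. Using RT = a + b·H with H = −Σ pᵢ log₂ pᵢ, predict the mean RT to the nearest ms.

470 ms

Entropy contributions −pᵢ log₂ pᵢ: 0.5211, 0.5301, 0.4728; sum H = 1.5241 bits.
RT = a + bH = 325 + 95·1.5241 = 469.79 ms.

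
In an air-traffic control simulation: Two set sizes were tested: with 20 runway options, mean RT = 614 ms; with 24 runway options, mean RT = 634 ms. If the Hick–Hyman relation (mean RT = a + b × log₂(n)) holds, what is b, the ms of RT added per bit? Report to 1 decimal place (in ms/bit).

76.0 ms/bit

b = (RT₂ − RT₁)/(log₂ n₂ − log₂ n₁) = (634 − 614)/(4.5850 − 4.3219) = 76.036 ms/bit.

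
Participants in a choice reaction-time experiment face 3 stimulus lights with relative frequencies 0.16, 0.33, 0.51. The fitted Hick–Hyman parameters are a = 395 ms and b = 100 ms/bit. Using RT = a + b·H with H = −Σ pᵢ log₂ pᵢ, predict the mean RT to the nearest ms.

Entropy contributions −pᵢ log₂ pᵢ: 0.4230, 0.5278, 0.4954; sum H = 1.4463 bits.
RT = a + bH = 395 + 100·1.4463 = 539.63 ms.

540 ms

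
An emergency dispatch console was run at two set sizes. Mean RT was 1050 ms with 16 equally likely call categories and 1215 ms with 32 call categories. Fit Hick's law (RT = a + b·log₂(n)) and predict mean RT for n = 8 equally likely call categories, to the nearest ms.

885 ms

RT is linear in log₂ n, so two points fix the line:
  b = (1215 − 1050) / (log₂ 32 − log₂ 16) = 165 / (5 − 4) = 165 ms/bit
  a = 1050 − 165 × 4 = 390 ms
Then RT(8) = 390 + 165 × log₂ 8 = 390 + 165 × 3 ≈ 885.000 ms.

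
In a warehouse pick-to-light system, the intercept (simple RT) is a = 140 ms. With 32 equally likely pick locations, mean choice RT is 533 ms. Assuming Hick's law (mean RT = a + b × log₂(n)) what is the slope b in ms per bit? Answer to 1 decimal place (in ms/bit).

log₂(32) = 5 bits.
b = (RT − a)/log₂ n = (533 − 140) / 5 = 78.600 ms/bit.

78.6 ms/bit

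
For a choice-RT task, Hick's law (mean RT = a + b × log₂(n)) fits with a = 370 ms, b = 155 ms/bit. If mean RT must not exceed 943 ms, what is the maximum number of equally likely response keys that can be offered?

Information budget: (943 − 370)/155 = 3.6968 bits, so n ≤ 2^3.6968 = 12.967 → at most 12.

12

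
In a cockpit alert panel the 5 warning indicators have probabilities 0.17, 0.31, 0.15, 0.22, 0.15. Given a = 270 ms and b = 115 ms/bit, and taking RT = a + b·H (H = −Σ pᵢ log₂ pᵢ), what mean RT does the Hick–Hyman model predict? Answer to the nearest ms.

530 ms

H = 0.17·log₂(1/0.17) + 0.31·log₂(1/0.31) + 0.15·log₂(1/0.15) + 0.22·log₂(1/0.22) + 0.15·log₂(1/0.15) = 2.2600 bits.
RT = 270 + 115 × 2.2600 = 529.91 ms.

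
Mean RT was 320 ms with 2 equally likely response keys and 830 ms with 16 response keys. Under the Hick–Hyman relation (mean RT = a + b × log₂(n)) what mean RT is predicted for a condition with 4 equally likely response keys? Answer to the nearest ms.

490 ms

Solve the two-equation system in a and b:
  b = (830 − 320) / (log₂ 16 − log₂ 2) = 510 / (4 − 1) = 170 ms/bit
  a = 320 − 170 × 1 = 150 ms
Then RT(4) = 150 + 170 × log₂ 4 = 150 + 170 × 2 ≈ 490.000 ms.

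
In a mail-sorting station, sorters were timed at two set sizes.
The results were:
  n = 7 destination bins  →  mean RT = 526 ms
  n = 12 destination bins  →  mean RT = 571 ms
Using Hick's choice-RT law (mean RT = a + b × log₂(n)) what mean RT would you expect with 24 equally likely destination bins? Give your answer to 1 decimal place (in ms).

628.9 ms

With log₂ n on the abscissa the relation is linear; from the two conditions:
  b = (571 − 526) / (log₂ 12 − log₂ 7) = 45 / (3.5850 − 2.8074) = 57.870 ms/bit
  a = 526 − 57.870 × 2.8074 = 363.539 ms
Then RT(24) = 363.539 + 57.870 × log₂ 24 = 363.539 + 57.870 × 4.5850 ≈ 628.870 ms.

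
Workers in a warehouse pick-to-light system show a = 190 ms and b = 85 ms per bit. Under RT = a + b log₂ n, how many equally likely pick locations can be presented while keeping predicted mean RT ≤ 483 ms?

Set 190 + 85·log₂ n ≤ 483 → log₂ n ≤ (483 − 190)/85 = 3.4471.
So n ≤ 2^3.4471 = 10.906; the largest integer n is 10.

10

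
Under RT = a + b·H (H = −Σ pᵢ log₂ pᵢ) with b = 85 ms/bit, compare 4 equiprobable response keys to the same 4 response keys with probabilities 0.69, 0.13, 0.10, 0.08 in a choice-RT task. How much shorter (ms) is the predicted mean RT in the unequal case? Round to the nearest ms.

53 ms

The RT saving is b·ΔH. Equiprobable H₀ = log₂(4) = 2.0000 bits; with the given probabilities H = 1.3757 bits.
b·(H₀ − H) = 85 × (2.0000 − 1.3757) = 53.06 ms.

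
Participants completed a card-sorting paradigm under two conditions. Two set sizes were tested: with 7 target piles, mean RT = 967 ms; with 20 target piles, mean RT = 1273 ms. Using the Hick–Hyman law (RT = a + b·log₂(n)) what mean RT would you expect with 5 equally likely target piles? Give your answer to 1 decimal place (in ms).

868.9 ms

With log₂ n on the abscissa the relation is linear; from the two conditions:
  b = (1273 − 967) / (log₂ 20 − log₂ 7) = 306 / (4.3219 − 2.8074) = 202.037 ms/bit
  a = 967 − 202.037 × 2.8074 = 399.810 ms
Then RT(5) = 399.810 + 202.037 × log₂ 5 = 399.810 + 202.037 × 2.3219 ≈ 868.926 ms.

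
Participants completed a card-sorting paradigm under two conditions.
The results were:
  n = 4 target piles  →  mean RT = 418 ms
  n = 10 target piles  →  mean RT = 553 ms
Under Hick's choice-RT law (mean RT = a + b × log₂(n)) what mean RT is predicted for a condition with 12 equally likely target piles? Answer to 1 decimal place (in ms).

Fit slope and intercept:
  b = (553 − 418) / (log₂ 10 − log₂ 4) = 135 / (3.3219 − 2) = 102.124 ms/bit
  a = 418 − 102.124 × 2 = 213.753 ms
Then RT(12) = 213.753 + 102.124 × log₂ 12 = 213.753 + 102.124 × 3.5850 ≈ 579.862 ms.

579.9 ms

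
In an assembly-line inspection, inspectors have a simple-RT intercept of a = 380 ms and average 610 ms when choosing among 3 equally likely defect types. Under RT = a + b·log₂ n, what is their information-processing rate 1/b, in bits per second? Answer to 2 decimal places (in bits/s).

6.89 bits/s

Choice component = 610 − 380 = 230 ms over log₂(3) = 1.5850 bits.
b = 230 / 1.5850 = 145.114 ms/bit, so 1/b = 6.891 bits/s.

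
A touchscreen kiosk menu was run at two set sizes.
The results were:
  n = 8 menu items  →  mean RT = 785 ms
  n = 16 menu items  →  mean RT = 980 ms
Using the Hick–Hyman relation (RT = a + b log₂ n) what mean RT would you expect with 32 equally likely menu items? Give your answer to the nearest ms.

1175 ms

Fit slope and intercept:
  b = (980 − 785) / (log₂ 16 − log₂ 8) = 195 / (4 − 3) = 195 ms/bit
  a = 785 − 195 × 3 = 200 ms
Then RT(32) = 200 + 195 × log₂ 32 = 200 + 195 × 5 ≈ 1175.000 ms.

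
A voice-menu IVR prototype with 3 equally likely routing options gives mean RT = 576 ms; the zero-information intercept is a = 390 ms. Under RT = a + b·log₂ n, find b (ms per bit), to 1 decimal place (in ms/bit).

117.4 ms/bit

b = (576 − 390) / log₂(3) = 186 / 1.5850 = 117.353 ms/bit.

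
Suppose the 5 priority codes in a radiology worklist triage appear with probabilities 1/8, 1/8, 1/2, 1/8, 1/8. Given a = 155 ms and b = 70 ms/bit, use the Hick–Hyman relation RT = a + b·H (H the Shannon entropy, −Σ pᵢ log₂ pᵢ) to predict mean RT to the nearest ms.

H = −Σ pᵢ log₂ pᵢ = 0.125·3 + 0.125·3 + 0.5·1 + 0.125·3 + 0.125·3 = 2.000 bits.
RT = 155 + 70 × 2.000 = 295.00 ms.

295 ms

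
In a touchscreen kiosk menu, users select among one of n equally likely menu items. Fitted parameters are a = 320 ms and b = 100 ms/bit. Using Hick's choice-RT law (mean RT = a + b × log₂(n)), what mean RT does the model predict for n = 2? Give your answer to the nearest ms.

log₂(2) = 1 bits, so RT = 320 + 100 × 1 ≈ 420.000 ms.

420 ms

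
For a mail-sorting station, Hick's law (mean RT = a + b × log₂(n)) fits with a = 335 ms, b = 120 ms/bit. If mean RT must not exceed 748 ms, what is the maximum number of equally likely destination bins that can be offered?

10

120·log₂ n ≤ 748 − 335 = 413, giving log₂ n ≤ 3.4417 and n ≤ 10.865. The largest whole number is 10.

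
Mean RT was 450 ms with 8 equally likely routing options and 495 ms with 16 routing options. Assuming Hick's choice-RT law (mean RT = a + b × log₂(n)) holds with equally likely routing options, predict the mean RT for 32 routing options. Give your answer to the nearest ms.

540 ms

RT is linear in log₂ n, so two points fix the line:
  b = (495 − 450) / (log₂ 16 − log₂ 8) = 45 / (4 − 3) = 45 ms/bit
  a = 450 − 45 × 3 = 315 ms
Then RT(32) = 315 + 45 × log₂ 32 = 315 + 45 × 5 ≈ 540.000 ms.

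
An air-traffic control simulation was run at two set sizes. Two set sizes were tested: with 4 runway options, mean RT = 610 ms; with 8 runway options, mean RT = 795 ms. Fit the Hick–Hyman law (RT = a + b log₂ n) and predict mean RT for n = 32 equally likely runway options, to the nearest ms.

With log₂ n on the abscissa the relation is linear; from the two conditions:
  b = (795 − 610) / (log₂ 8 − log₂ 4) = 185 / (3 − 2) = 185 ms/bit
  a = 610 − 185 × 2 = 240 ms
Then RT(32) = 240 + 185 × log₂ 32 = 240 + 185 × 5 ≈ 1165.000 ms.

1165 ms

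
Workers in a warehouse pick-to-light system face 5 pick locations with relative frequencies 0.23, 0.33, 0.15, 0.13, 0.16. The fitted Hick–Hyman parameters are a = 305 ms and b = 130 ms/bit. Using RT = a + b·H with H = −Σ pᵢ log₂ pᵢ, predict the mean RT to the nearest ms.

H = 0.23·log₂(1/0.23) + 0.33·log₂(1/0.33) + 0.15·log₂(1/0.15) + 0.13·log₂(1/0.13) + 0.16·log₂(1/0.16) = 2.2317 bits.
RT = 305 + 130 × 2.2317 = 595.12 ms.

595 ms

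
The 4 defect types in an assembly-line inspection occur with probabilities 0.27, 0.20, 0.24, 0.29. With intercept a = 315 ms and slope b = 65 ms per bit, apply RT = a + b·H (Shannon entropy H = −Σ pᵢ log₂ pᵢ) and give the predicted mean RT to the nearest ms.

444 ms

H = 0.27·log₂(1/0.27) + 0.20·log₂(1/0.20) + 0.24·log₂(1/0.24) + 0.29·log₂(1/0.29) = 1.9864 bits.
RT = 315 + 65 × 1.9864 = 444.12 ms.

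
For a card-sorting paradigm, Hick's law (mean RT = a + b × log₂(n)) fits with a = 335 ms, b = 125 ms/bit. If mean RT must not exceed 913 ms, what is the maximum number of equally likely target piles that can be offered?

Set 335 + 125·log₂ n ≤ 913 → log₂ n ≤ (913 − 335)/125 = 4.6240.
So n ≤ 2^4.6240 = 24.658; the largest integer n is 24.

24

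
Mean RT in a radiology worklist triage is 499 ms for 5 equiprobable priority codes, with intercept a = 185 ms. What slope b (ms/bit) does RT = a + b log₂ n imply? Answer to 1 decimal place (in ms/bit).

5 alternatives carry log₂ 5 = 2.3219 bits; the choice cost is 499 − 185 = 314 ms, so b = 314/2.3219 = 135.232 ms/bit.

135.2 ms/bit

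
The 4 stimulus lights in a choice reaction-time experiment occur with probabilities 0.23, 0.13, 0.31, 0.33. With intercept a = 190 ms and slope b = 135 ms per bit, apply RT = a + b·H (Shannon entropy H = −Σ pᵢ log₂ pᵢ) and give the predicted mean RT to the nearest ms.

449 ms

Entropy contributions −pᵢ log₂ pᵢ: 0.4877, 0.3826, 0.5238, 0.5278; sum H = 1.9219 bits.
RT = a + bH = 190 + 135·1.9219 = 449.46 ms.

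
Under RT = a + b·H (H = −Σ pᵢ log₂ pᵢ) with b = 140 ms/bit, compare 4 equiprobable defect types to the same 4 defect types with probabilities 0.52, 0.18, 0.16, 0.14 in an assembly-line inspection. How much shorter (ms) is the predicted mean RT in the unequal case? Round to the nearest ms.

34 ms

The RT saving is b·ΔH. Equiprobable H₀ = log₂(4) = 2.0000 bits; with the given probabilities H = 1.7560 bits.
b·(H₀ − H) = 140 × (2.0000 − 1.7560) = 34.16 ms.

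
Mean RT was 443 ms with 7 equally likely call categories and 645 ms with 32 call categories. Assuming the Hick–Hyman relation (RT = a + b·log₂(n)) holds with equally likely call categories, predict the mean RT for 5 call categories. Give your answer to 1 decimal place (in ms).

RT is linear in log₂ n, so two points fix the line:
  b = (645 − 443) / (log₂ 32 − log₂ 7) = 202 / (5 − 2.8074) = 92.126 ms/bit
  a = 443 − 92.126 × 2.8074 = 184.369 ms
Then RT(5) = 184.369 + 92.126 × log₂ 5 = 184.369 + 92.126 × 2.3219 ≈ 398.279 ms.

398.3 ms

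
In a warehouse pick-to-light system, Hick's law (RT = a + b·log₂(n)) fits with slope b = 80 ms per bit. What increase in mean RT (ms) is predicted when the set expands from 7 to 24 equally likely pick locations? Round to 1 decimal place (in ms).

Only the slope matters, since a is common to both: ΔRT = b·log₂(n₂/n₁).
log₂(24) − log₂(7) = 4.5850 − 2.8074 = 1.7776.
ΔRT = 80 × 1.7776 = 142.209 ms.

142.2 ms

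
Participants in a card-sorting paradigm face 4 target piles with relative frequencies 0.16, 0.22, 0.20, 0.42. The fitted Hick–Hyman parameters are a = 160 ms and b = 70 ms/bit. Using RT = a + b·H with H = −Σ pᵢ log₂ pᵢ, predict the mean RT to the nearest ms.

293 ms

Entropy contributions −pᵢ log₂ pᵢ: 0.4230, 0.4806, 0.4644, 0.5256; sum H = 1.8936 bits.
RT = a + bH = 160 + 70·1.8936 = 292.55 ms.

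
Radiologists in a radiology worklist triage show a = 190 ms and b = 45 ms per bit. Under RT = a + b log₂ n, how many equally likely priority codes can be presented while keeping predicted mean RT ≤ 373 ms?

16

Information budget: (373 − 190)/45 = 4.0667 bits, so n ≤ 2^4.0667 = 16.757 → at most 16.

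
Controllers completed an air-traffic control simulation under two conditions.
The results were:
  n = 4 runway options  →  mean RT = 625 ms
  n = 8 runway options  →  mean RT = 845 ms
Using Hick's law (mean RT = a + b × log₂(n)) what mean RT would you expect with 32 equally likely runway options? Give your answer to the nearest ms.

1285 ms

With log₂ n on the abscissa the relation is linear; from the two conditions:
  b = (845 − 625) / (log₂ 8 − log₂ 4) = 220 / (3 − 2) = 220 ms/bit
  a = 625 − 220 × 2 = 185 ms
Then RT(32) = 185 + 220 × log₂ 32 = 185 + 220 × 5 ≈ 1285.000 ms.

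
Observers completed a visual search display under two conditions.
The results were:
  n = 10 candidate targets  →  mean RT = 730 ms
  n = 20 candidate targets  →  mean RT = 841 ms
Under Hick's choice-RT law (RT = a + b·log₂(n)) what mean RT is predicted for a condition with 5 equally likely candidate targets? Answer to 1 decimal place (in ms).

619.0 ms

Solve the two-equation system in a and b:
  b = (841 − 730) / (log₂ 20 − log₂ 10) = 111 / (4.3219 − 3.3219) = 111.000 ms/bit
  a = 730 − 111.000 × 3.3219 = 361.266 ms
Then RT(5) = 361.266 + 111.000 × log₂ 5 = 361.266 + 111.000 × 2.3219 ≈ 619.000 ms.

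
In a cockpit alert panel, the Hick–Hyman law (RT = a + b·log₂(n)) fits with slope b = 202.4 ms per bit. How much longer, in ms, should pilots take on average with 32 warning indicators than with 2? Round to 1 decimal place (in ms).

809.6 ms

The intercept a cancels: ΔRT = b·(log₂ n₂ − log₂ n₁) = b·log₂(n₂/n₁).
log₂(32) − log₂(2) = log₂(32/2) = log₂(16) = 4.
ΔRT = 202.4 × 4.0000 = 809.600 ms.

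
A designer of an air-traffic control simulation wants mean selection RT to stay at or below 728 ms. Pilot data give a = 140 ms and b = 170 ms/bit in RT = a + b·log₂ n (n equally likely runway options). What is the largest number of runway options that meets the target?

10

Set 140 + 170·log₂ n ≤ 728 → log₂ n ≤ (728 − 140)/170 = 3.4588.
So n ≤ 2^3.4588 = 10.995; the largest integer n is 10.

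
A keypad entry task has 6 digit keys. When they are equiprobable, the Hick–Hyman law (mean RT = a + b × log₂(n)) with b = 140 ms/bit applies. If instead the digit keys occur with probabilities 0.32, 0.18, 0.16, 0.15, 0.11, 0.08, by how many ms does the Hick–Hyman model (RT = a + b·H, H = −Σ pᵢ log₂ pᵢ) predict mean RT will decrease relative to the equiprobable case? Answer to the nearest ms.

19 ms

Equiprobable entropy H₀ = log₂ 6 = 2.5850 bits.
Skewed entropy H = −Σ pᵢ log₂ pᵢ = 2.4467 bits.
ΔRT = b·(H₀ − H) = 140 × 0.1383 = 19.36 ms.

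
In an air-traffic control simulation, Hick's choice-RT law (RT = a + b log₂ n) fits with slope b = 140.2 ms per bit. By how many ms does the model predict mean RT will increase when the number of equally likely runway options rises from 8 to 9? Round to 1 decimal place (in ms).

23.8 ms

The intercept a cancels: ΔRT = b·(log₂ n₂ − log₂ n₁) = b·log₂(n₂/n₁).
log₂(9) − log₂(8) = 3.1699 − 3 = 0.1699.
ΔRT = 140.2 × 0.1699 = 23.823 ms.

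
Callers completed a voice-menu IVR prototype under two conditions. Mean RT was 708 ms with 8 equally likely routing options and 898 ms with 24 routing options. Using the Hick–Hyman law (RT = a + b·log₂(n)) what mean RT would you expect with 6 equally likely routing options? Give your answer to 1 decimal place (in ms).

658.2 ms

With log₂ n on the abscissa the relation is linear; from the two conditions:
  b = (898 − 708) / (log₂ 24 − log₂ 8) = 190 / (4.5850 − 3) = 119.877 ms/bit
  a = 708 − 119.877 × 3 = 348.370 ms
Then RT(6) = 348.370 + 119.877 × log₂ 6 = 348.370 + 119.877 × 2.5850 ≈ 658.247 ms.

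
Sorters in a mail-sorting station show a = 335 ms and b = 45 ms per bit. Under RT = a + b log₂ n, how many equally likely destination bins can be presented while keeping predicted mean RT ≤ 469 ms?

Set 335 + 45·log₂ n ≤ 469 → log₂ n ≤ (469 − 335)/45 = 2.9778.
So n ≤ 2^2.9778 = 7.878; the largest integer n is 7.

7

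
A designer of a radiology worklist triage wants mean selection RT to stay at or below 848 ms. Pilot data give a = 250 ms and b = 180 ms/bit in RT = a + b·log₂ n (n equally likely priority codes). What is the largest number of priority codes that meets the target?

10

Set 250 + 180·log₂ n ≤ 848 → log₂ n ≤ (848 − 250)/180 = 3.3222.
So n ≤ 2^3.3222 = 10.002; the largest integer n is 10.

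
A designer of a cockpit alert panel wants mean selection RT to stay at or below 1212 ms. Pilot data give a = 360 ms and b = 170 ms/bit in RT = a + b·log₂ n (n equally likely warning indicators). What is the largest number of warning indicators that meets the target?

32

Information budget: (1212 − 360)/170 = 5.0118 bits, so n ≤ 2^5.0118 = 32.262 → at most 32.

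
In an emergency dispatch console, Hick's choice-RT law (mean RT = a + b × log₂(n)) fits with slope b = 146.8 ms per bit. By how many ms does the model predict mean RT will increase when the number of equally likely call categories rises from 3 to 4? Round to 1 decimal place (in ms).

Only the slope matters, since a is common to both: ΔRT = b·log₂(n₂/n₁).
log₂(4) − log₂(3) = 2 − 1.5850 = 0.4150.
ΔRT = 146.8 × 0.4150 = 60.928 ms.

60.9 ms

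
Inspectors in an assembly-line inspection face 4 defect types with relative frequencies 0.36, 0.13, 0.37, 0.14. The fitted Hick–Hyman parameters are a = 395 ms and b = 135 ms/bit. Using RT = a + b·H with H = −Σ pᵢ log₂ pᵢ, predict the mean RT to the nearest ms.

H = 0.36·log₂(1/0.36) + 0.13·log₂(1/0.13) + 0.37·log₂(1/0.37) + 0.14·log₂(1/0.14) = 1.8411 bits.
RT = 395 + 135 × 1.8411 = 643.55 ms.

644 ms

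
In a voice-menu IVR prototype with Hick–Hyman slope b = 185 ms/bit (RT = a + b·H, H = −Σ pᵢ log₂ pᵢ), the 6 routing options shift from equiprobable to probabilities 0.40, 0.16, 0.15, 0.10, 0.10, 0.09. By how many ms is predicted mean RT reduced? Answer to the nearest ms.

The RT saving is b·ΔH. Equiprobable H₀ = log₂(6) = 2.5850 bits; with the given probabilities H = 2.3394 bits.
b·(H₀ − H) = 185 × (2.5850 − 2.3394) = 45.43 ms.

45 ms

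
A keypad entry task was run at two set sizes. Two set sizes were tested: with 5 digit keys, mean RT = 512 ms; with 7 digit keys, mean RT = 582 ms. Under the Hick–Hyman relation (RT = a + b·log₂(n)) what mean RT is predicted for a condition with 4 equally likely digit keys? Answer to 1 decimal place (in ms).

465.6 ms

Fit slope and intercept:
  b = (582 − 512) / (log₂ 7 − log₂ 5) = 70 / (2.8074 − 2.3219) = 144.203 ms/bit
  a = 512 − 144.203 × 2.3219 = 177.171 ms
Then RT(4) = 177.171 + 144.203 × log₂ 4 = 177.171 + 144.203 × 2 ≈ 465.577 ms.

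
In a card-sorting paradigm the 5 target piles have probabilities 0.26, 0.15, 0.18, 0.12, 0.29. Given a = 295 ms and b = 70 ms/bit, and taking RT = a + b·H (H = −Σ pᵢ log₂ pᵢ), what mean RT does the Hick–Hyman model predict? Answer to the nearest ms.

452 ms

H = 0.26·log₂(1/0.26) + 0.15·log₂(1/0.15) + 0.18·log₂(1/0.18) + 0.12·log₂(1/0.12) + 0.29·log₂(1/0.29) = 2.2461 bits.
RT = 295 + 70 × 2.2461 = 452.23 ms.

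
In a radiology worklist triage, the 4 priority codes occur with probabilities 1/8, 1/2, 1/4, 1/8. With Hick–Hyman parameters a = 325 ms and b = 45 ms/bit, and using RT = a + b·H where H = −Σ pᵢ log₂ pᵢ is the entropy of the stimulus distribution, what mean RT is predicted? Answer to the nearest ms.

404 ms

Each term −pᵢ log₂ pᵢ: 0.125·3 + 0.5·1 + 0.25·2 + 0.125·3; summed, H = 1.750 bits.
Mean RT = a + bH = 325 + 45·1.750 = 403.75 ms.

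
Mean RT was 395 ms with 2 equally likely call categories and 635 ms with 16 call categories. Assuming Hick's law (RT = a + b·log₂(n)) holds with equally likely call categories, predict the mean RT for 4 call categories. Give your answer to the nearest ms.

Fit slope and intercept:
  b = (635 − 395) / (log₂ 16 − log₂ 2) = 240 / (4 − 1) = 80 ms/bit
  a = 395 − 80 × 1 = 315 ms
Then RT(4) = 315 + 80 × log₂ 4 = 315 + 80 × 2 ≈ 475.000 ms.

475 ms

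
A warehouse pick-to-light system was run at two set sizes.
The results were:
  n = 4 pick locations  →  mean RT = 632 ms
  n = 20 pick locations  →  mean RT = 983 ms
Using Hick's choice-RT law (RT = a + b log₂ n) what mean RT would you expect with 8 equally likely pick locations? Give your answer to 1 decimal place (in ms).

RT is linear in log₂ n, so two points fix the line:
  b = (983 − 632) / (log₂ 20 − log₂ 4) = 351 / (4.3219 − 2) = 151.167 ms/bit
  a = 632 − 151.167 × 2 = 329.665 ms
Then RT(8) = 329.665 + 151.167 × log₂ 8 = 329.665 + 151.167 × 3 ≈ 783.167 ms.

783.2 ms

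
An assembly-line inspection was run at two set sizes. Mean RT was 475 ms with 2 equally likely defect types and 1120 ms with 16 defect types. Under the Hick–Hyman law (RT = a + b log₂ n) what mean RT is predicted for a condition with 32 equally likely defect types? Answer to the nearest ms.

1335 ms

Fit slope and intercept:
  b = (1120 − 475) / (log₂ 16 − log₂ 2) = 645 / (4 − 1) = 215 ms/bit
  a = 475 − 215 × 1 = 260 ms
Then RT(32) = 260 + 215 × log₂ 32 = 260 + 215 × 5 ≈ 1335.000 ms.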